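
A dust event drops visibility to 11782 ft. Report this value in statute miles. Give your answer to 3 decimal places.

2.231 SM

1 ft = 0.000189394 SM, so 11782 × 0.000189394 = 2.231 SM.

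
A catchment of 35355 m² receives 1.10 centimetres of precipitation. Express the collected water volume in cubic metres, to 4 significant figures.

Depth: 1.10 cm × 10 = 11 mm.
1 mm over 1 m² is 1 L, so volume = 11 × 35355 = 388905 L = 388.9 m³.

388.9 cubic metres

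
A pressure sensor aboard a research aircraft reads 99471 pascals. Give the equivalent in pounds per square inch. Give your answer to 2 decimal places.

14.43 psi

1 Pa = 0.000145038 psi, so 99471 × 0.000145038 = 14.43 psi.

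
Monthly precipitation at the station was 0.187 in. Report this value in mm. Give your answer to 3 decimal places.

1 in = 25.4 mm, so 0.187 × 25.4 = 4.750 mm.

4.750 mm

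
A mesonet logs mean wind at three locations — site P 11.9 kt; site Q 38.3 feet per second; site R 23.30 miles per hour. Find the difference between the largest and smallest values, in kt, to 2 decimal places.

site Q: 38.3 ft/s = 22.6921 kt.
site R: 23.30 mph = 20.2471 kt.
Spread: 22.6921 − 11.9000 = 10.79 kt.

10.79 kt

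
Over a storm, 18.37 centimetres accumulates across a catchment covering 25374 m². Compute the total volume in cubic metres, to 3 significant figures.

4660 cubic metres

Depth: 18.37 cm × 10 = 183.7 mm.
1 mm over 1 m² is 1 L, so volume = 183.7 × 25374 = 4661203.8 L = 4660 m³.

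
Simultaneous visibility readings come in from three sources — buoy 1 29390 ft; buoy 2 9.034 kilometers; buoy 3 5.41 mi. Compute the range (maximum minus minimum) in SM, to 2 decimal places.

buoy 1: 29390 ft = 5.5663 SM.
buoy 2: 9.034 km = 5.6135 SM.
Spread: 5.6135 − 5.4100 = 0.20 SM.

0.20 SM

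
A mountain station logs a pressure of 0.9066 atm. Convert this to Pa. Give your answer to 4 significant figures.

91860 Pa

1 atm = 101325 Pa, so 0.9066 × 101325 = 91860 Pa.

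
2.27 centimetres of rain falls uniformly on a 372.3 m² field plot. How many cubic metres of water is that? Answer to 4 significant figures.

8.451 cubic metres

Depth: 2.27 cm × 10 = 22.7 mm.
1 mm over 1 m² is 1 L, so volume = 22.7 × 372.3 = 8451.21 L = 8.451 m³.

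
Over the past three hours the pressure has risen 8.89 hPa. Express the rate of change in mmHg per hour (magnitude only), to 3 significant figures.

8.89 hPa / 3 h × 0.750062 mmHg/hPa = 2.22 mmHg/h.

2.22 mmHg per hour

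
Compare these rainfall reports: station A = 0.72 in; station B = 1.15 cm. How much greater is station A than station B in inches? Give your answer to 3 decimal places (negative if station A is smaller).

station B: 1.15 cm = 0.45276 in.
Difference: 0.72000 − 0.45276 = 0.267 in.

0.267 in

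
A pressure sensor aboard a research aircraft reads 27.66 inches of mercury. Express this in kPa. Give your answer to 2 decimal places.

1 inHg = 3.38639 kPa, so 27.66 × 3.38639 = 93.67 kPa.

93.67 kPa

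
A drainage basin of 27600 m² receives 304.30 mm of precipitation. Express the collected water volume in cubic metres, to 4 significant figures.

1 mm over 1 m² is 1 L, so volume = 304.3 × 27600 = 8398680 L = 8399 m³.

8399 cubic metres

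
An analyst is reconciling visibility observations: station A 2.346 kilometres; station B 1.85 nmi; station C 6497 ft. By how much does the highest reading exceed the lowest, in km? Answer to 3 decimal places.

station B: 1.85 nmi = 3.42620 km.
station C: 6497 ft = 1.98029 km.
Spread: 3.42620 − 1.98029 = 1.446 km.

1.446 km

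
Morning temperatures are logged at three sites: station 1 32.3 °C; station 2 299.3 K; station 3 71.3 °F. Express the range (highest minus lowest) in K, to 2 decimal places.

10.47 K

station 2: 299.3 K = 26.150 °C.
station 3: 71.3 °F = 21.833 °C.
Spread: 32.300 − 21.833 = 10.467 °C.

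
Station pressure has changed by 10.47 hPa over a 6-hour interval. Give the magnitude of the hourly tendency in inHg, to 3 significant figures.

0.0515 inHg per hour

10.47 hPa / 6 h × 0.02953 inHg/hPa = 0.0515 inHg/h.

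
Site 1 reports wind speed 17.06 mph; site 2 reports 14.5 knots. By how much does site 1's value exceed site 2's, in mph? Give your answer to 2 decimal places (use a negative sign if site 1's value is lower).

0.37 mph

site 2: 14.5 kt = 16.6863 mph.
Difference: 17.0600 − 16.6863 = 0.37 mph.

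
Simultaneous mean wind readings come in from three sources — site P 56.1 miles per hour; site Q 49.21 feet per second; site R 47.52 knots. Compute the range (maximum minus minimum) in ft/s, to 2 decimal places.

site P: 56.1 mph = 82.2800 ft/s.
site R: 47.52 kt = 80.2047 ft/s.
Spread: 82.2800 − 49.2100 = 33.07 ft/s.

33.07 ft/s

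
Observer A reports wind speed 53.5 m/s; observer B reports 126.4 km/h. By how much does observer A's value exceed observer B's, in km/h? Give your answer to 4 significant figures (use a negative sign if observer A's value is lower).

66.20 km/h

observer A: 53.5 m/s = 192.6000 km/h.
Difference: 192.6000 − 126.4000 = 66.20 km/h.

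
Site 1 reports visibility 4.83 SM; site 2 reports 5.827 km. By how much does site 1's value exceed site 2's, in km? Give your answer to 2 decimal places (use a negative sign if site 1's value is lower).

site 1: 4.83 SM = 7.7731 km.
Difference: 7.7731 − 5.8270 = 1.95 km.

1.95 km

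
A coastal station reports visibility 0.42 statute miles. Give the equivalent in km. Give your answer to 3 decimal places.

0.676 km

1 SM = 1.60934 km, so 0.42 × 1.60934 = 0.676 km.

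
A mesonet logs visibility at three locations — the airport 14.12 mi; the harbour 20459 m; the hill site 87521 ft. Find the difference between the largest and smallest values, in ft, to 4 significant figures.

the airport: 14.12 SM = 74553.60 ft.
the harbour: 20459 m = 67122.70 ft.
Spread: 87521.00 − 67122.70 = 20400 ft.

20400 ft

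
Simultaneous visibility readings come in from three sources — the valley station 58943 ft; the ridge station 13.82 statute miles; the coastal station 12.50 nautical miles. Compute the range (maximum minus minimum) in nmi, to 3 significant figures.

the valley station: 58943 ft = 9.7008 nmi.
the ridge station: 13.82 SM = 12.0093 nmi.
Spread: 12.5000 − 9.7008 = 2.80 nmi.

2.80 nmi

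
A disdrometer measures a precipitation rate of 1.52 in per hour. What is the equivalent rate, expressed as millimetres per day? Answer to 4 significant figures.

926.6 mm/day

1.52 in/hour × 25.4 mm/in × 24 hour/day = 926.6 mm/day.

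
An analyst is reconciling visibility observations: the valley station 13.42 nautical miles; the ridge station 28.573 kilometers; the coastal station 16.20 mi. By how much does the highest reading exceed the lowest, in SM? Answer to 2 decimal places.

2.31 SM

the valley station: 13.42 nmi = 15.4435 SM.
the ridge station: 28.573 km = 17.7544 SM.
Spread: 17.7544 − 15.4435 = 2.31 SM.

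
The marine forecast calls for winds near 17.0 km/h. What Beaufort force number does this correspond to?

17.0 km/h = 4.7 m/s, which is Beaufort 3 (gentle breeze, 3.4–5.4 m/s).

Beaufort force 3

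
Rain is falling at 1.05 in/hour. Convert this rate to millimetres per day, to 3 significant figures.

1.05 in/hour × 25.4 mm/in × 24 hour/day = 640 mm/day.

640 mm/day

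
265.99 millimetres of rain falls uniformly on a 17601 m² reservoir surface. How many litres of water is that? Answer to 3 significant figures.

1 mm over 1 m² is 1 L, so volume = 265.99 × 17601 = 4681690 L ≈ 4680000 L.

4680000 litres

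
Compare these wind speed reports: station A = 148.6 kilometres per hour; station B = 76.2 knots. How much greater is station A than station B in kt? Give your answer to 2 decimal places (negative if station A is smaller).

station A: 148.6 km/h = 80.2376 kt.
Difference: 80.2376 − 76.2000 = 4.04 kt.

4.04 kt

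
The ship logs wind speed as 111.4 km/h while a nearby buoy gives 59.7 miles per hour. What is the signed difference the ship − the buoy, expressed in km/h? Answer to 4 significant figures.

15.32 km/h

the buoy: 59.7 mph = 96.0778 km/h.
Difference: 111.4000 − 96.0778 = 15.32 km/h.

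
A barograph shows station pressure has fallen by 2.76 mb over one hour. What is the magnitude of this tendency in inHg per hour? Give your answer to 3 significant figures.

2.76 mb / 1 h × 0.02953 inHg/mb = 0.0815 inHg/h.

0.0815 inHg per hour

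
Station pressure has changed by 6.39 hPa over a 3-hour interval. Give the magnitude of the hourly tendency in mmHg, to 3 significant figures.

1.60 mmHg per hour

6.39 hPa / 3 h × 0.750062 mmHg/hPa = 1.60 mmHg/h.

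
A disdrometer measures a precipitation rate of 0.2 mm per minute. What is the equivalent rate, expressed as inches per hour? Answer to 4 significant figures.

0.2 mm/minute × 0.0393701 in/mm × 60 minute/hour = 0.4724 in/hour.

0.4724 in/hour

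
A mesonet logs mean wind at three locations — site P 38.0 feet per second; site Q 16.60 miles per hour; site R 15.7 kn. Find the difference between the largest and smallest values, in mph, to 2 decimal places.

site P: 38.0 ft/s = 25.9091 mph.
site R: 15.7 kt = 18.0672 mph.
Spread: 25.9091 − 16.6000 = 9.31 mph.

9.31 mph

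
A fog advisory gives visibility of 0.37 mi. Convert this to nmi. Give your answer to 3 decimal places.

1 SM = 0.868976 nmi, so 0.37 × 0.868976 = 0.322 nmi.

0.322 nmi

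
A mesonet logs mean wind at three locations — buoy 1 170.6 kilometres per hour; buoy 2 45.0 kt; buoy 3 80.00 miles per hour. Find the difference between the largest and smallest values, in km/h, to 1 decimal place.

buoy 2: 45.0 kt = 83.340 km/h.
buoy 3: 80.00 mph = 128.748 km/h.
Spread: 170.600 − 83.340 = 87.3 km/h.

87.3 km/h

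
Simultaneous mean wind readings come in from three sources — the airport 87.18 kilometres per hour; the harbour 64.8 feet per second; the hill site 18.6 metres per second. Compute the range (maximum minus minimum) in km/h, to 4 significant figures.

the harbour: 64.8 ft/s = 71.1037 km/h.
the hill site: 18.6 m/s = 66.9600 km/h.
Spread: 87.1800 − 66.9600 = 20.22 km/h.

20.22 km/h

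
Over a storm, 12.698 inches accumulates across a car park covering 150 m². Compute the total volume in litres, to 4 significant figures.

Depth: 12.698 in × 25.4 = 322.5292 mm.
1 mm over 1 m² is 1 L, so volume = 322.5292 × 150 = 48379.38 L ≈ 48380 L.

48380 litres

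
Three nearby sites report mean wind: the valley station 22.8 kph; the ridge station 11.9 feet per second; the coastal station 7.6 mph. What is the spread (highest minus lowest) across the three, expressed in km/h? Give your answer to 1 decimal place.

the ridge station: 11.9 ft/s = 13.058 km/h.
the coastal station: 7.6 mph = 12.231 km/h.
Spread: 22.800 − 12.231 = 10.6 km/h.

10.6 km/h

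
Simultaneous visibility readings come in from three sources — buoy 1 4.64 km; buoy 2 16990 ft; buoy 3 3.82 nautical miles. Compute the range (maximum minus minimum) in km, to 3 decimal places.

2.435 km

buoy 2: 16990 ft = 5.17855 km.
buoy 3: 3.82 nmi = 7.07464 km.
Spread: 7.07464 − 4.64000 = 2.435 km.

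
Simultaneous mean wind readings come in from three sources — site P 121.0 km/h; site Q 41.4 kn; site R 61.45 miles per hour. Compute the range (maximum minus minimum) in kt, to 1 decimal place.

site P: 121.0 km/h = 65.335 kt.
site R: 61.45 mph = 53.399 kt.
Spread: 65.335 − 41.400 = 23.9 kt.

23.9 kt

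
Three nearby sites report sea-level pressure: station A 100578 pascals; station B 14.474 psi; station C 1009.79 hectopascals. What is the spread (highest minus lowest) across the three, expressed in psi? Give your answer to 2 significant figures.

0.17 psi

station A: 100578 Pa = 14.5876 psi.
station C: 1009.79 hPa = 14.6458 psi.
Spread: 14.6458 − 14.4740 = 0.17 psi.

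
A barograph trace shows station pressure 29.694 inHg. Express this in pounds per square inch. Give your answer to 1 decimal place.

14.6 psi

1 inHg = 0.491154 psi, so 29.694 × 0.491154 = 14.6 psi.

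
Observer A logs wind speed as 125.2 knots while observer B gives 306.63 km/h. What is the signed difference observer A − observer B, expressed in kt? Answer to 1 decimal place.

-40.4 kt

observer B: 306.63 km/h = 165.567 kt.
Difference: 125.200 − 165.567 = -40.4 kt.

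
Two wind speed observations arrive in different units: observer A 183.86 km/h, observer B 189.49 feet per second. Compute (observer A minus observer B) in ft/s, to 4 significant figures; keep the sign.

observer A: 183.86 km/h = 167.5598 ft/s.
Difference: 167.5598 − 189.4900 = -21.93 ft/s.

-21.93 ft/s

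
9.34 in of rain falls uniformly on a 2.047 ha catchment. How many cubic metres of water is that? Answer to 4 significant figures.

4856 cubic metres

Depth: 9.34 in × 25.4 = 237.236 mm.
Area: 2.047 ha = 20470 m².
1 mm over 1 m² is 1 L, so volume = 237.236 × 20470 = 4856220.9 L = 4856 m³.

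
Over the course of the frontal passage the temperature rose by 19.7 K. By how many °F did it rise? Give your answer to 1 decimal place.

Converting a difference, only the 9/5 scale factor applies: Δ°F = 19.7 × 1.8 = 35.5 °F.

35.5 °F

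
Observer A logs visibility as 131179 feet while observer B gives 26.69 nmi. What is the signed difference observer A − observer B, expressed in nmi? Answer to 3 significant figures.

observer A: 131179 ft = 21.5893 nmi.
Difference: 21.5893 − 26.6900 = -5.10 nmi.

-5.10 nmi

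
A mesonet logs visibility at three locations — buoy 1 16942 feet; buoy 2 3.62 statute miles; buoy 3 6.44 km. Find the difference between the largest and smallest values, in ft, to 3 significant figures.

buoy 2: 3.62 SM = 19113.60 ft.
buoy 3: 6.44 km = 21128.61 ft.
Spread: 21128.61 − 16942.00 = 4190 ft.

4190 ft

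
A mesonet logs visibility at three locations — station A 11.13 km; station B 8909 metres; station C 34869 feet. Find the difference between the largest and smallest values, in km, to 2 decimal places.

2.22 km

station B: 8909 m = 8.9090 km.
station C: 34869 ft = 10.6281 km.
Spread: 11.1300 − 8.9090 = 2.22 km.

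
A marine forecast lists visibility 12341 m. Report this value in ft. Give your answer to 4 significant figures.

1 m = 3.28084 ft, so 12341 × 3.28084 = 40490 ft.

40490 ft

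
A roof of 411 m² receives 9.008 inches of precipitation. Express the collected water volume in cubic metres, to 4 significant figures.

94.04 cubic metres

Depth: 9.008 in × 25.4 = 228.8032 mm.
1 mm over 1 m² is 1 L, so volume = 228.8032 × 411 = 94038.115 L = 94.04 m³.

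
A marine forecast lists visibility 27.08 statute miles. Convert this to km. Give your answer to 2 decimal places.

43.58 km

1 SM = 1.60934 km, so 27.08 × 1.60934 = 43.58 km.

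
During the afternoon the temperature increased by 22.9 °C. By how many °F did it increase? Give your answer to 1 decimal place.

41.2 °F

A change of 1 °C equals a change of 1.8 °F: Δ°F = 22.9 × 1.8 = 41.2 °F.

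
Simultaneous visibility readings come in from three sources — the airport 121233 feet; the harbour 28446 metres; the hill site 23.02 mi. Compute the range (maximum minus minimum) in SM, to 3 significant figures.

the airport: 121233 ft = 22.9608 SM.
the harbour: 28446 m = 17.6755 SM.
Spread: 23.0200 − 17.6755 = 5.34 SM.

5.34 SM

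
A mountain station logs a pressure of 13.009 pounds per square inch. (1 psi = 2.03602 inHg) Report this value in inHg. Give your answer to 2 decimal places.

26.49 inHg

1 psi = 2.03602 inHg, so 13.009 × 2.03602 = 26.49 inHg.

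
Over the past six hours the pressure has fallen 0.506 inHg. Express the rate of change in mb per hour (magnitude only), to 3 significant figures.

2.86 mb per hour

0.506 inHg / 6 h × 33.8639 mb/inHg = 2.86 mb/h.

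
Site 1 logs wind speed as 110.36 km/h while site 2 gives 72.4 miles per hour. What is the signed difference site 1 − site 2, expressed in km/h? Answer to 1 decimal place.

-6.2 km/h

site 2: 72.4 mph = 116.517 km/h.
Difference: 110.360 − 116.517 = -6.2 km/h.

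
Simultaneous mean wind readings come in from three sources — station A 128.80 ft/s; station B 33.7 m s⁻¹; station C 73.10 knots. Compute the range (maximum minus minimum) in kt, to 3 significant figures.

station A: 128.80 ft/s = 76.312 kt.
station B: 33.7 m/s = 65.508 kt.
Spread: 76.312 − 65.508 = 10.8 kt.

10.8 kt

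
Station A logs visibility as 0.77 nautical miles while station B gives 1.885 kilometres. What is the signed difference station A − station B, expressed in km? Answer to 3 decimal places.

-0.459 km

station A: 0.77 nmi = 1.42604 km.
Difference: 1.42604 − 1.88500 = -0.459 km.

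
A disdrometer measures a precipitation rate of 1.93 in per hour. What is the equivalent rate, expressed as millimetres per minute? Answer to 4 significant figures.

1.93 in/hour × 25.4 mm/in × 0.0166667 hour/minute = 0.8170 mm/minute.

0.8170 mm/minute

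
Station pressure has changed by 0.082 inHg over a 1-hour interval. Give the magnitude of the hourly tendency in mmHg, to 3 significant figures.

0.082 inHg / 1 h × 25.4 mmHg/inHg = 2.08 mmHg/h.

2.08 mmHg per hour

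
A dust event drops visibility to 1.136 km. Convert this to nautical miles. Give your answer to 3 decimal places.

0.613 nmi

1 km = 0.539957 nmi, so 1.136 × 0.539957 = 0.613 nmi.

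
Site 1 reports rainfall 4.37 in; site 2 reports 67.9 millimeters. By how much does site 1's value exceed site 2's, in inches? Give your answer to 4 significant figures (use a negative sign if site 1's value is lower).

1.697 in

site 2: 67.9 mm = 2.67323 in.
Difference: 4.37000 − 2.67323 = 1.697 in.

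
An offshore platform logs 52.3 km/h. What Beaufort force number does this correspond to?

52.3 km/h = 14.5 m/s, which is Beaufort 7 (near gale, 13.9–17.1 m/s).

Beaufort force 7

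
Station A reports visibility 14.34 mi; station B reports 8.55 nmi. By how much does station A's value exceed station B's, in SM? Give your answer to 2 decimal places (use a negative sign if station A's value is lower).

4.50 SM

station B: 8.55 nmi = 9.8392 SM.
Difference: 14.3400 − 9.8392 = 4.50 SM.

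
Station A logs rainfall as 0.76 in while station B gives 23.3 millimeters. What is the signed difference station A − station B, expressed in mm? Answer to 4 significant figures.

-3.996 mm

station A: 0.76 in = 19.30400 mm.
Difference: 19.30400 − 23.30000 = -3.996 mm.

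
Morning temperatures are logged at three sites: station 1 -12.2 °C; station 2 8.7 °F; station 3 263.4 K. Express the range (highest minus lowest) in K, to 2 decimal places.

station 2: 8.7 °F = -12.944 °C.
station 3: 263.4 K = -9.750 °C.
Spread: (-9.750) − (-12.944) = 3.194 °C.

3.19 K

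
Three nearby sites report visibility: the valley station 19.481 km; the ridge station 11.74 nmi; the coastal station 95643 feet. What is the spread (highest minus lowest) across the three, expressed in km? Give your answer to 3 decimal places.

9.671 km

the ridge station: 11.74 nmi = 21.74248 km.
the coastal station: 95643 ft = 29.15199 km.
Spread: 29.15199 − 19.48100 = 9.671 km.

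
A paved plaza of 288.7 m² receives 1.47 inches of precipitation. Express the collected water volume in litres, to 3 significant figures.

Depth: 1.47 in × 25.4 = 37.338 mm.
1 mm over 1 m² is 1 L, so volume = 37.338 × 288.7 = 10779.481 L ≈ 10800 L.

10800 litres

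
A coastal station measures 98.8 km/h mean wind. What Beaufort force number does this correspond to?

Beaufort force 10

98.8 km/h = 27.4 m/s, which is Beaufort 10 (storm, 24.5–28.4 m/s).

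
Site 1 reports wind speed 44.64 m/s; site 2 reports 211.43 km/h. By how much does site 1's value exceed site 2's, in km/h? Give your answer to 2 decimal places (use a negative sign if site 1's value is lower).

-50.73 km/h

site 1: 44.64 m/s = 160.7040 km/h.
Difference: 160.7040 − 211.4300 = -50.73 km/h.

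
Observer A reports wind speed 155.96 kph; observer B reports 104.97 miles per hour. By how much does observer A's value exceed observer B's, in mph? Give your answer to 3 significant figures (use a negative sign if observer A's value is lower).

-8.06 mph

observer A: 155.96 km/h = 96.9091 mph.
Difference: 96.9091 − 104.9700 = -8.06 mph.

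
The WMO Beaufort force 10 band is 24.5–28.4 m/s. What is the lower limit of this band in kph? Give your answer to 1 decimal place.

24.5–28.4 m/s × 3.6 = 88.2–102.2 km/h.

88.2 km/h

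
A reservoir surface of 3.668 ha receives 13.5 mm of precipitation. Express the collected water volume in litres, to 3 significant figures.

495000 litres

Area: 3.668 ha = 36680 m².
1 mm over 1 m² is 1 L, so volume = 13.5 × 36680 = 495180 L ≈ 495000 L.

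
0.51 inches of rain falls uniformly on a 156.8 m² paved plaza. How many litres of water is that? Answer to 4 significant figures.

Depth: 0.51 in × 25.4 = 12.954 mm.
1 mm over 1 m² is 1 L, so volume = 12.954 × 156.8 = 2031.1872 L ≈ 2031 L.

2031 litres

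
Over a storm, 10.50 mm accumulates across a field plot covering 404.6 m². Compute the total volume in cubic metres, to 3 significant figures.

1 mm over 1 m² is 1 L, so volume = 10.5 × 404.6 = 4248.3 L = 4.25 m³.

4.25 cubic metres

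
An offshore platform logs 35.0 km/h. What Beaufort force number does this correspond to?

35.0 km/h = 9.7 m/s, which is Beaufort 5 (fresh breeze, 8.0–10.7 m/s).

Beaufort force 5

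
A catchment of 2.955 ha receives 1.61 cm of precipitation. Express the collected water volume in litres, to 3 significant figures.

Depth: 1.61 cm × 10 = 16.1 mm.
Area: 2.955 ha = 29550 m².
1 mm over 1 m² is 1 L, so volume = 16.1 × 29550 = 475755 L ≈ 476000 L.

476000 litres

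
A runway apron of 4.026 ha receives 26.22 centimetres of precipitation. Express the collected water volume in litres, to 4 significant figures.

10560000 litres

Depth: 26.22 cm × 10 = 262.2 mm.
Area: 4.026 ha = 40260 m².
1 mm over 1 m² is 1 L, so volume = 262.2 × 40260 = 10556172 L ≈ 10560000 L.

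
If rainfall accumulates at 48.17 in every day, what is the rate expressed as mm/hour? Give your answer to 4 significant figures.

48.17 in/day × 25.4 mm/in × 0.0416667 day/hour = 50.98 mm/hour.

50.98 mm/hour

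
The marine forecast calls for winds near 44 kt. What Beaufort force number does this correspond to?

44 kt lies in the Beaufort 9 band (strong gale, 41–47 kt).

Beaufort force 9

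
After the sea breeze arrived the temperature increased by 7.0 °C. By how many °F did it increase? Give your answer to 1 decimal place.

Converting a difference, only the 9/5 scale factor applies: Δ°F = 7.0 × 1.8 = 12.6 °F.

12.6 °F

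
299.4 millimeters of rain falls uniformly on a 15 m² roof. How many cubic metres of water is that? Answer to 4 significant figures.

4.491 cubic metres

1 mm over 1 m² is 1 L, so volume = 299.4 × 15 = 4491 L = 4.491 m³.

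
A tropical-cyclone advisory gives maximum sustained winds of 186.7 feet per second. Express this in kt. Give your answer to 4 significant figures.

1 ft/s = 0.592484 kt, so 186.7 × 0.592484 = 110.6 kt.

110.6 kt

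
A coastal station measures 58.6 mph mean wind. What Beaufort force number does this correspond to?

58.6 mph = 26.2 m/s, which is Beaufort 10 (storm, 24.5–28.4 m/s).

Beaufort force 10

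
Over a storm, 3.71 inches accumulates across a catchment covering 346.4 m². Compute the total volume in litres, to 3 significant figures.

32600 litres

Depth: 3.71 in × 25.4 = 94.234 mm.
1 mm over 1 m² is 1 L, so volume = 94.234 × 346.4 = 32642.658 L ≈ 32600 L.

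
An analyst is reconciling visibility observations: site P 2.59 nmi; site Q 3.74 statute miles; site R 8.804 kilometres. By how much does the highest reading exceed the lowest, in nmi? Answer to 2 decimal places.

site Q: 3.74 SM = 3.2500 nmi.
site R: 8.804 km = 4.7538 nmi.
Spread: 4.7538 − 2.5900 = 2.16 nmi.

2.16 nmi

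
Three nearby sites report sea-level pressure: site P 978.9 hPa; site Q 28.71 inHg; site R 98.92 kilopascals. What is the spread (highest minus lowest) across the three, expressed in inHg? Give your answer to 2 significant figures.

0.50 inHg

site P: 978.9 hPa = 28.9069 inHg.
site R: 98.92 kPa = 29.2111 inHg.
Spread: 29.2111 − 28.7100 = 0.50 inHg.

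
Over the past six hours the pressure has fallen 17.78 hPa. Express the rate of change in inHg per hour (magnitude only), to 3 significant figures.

17.78 hPa / 6 h × 0.02953 inHg/hPa = 0.0875 inHg/h.

0.0875 inHg per hour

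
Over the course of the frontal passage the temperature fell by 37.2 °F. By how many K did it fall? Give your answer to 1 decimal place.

20.7 K

For a temperature change the 32° offset cancels: ΔK = 37.2 × 0.5556 = 20.7 K.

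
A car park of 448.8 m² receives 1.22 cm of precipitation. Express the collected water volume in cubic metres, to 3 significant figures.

5.48 cubic metres

Depth: 1.22 cm × 10 = 12.2 mm.
1 mm over 1 m² is 1 L, so volume = 12.2 × 448.8 = 5475.36 L = 5.48 m³.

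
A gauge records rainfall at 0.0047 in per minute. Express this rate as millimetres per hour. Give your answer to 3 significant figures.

7.16 mm/hour

0.0047 in/minute × 25.4 mm/in × 60 minute/hour = 7.16 mm/hour.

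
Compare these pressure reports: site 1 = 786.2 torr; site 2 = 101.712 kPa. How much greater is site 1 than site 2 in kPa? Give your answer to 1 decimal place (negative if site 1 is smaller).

site 1: 786.2 mmHg = 104.818 kPa.
Difference: 104.818 − 101.712 = 3.1 kPa.

3.1 kPa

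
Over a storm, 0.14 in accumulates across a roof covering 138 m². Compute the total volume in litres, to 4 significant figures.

490.7 litres

Depth: 0.14 in × 25.4 = 3.556 mm.
1 mm over 1 m² is 1 L, so volume = 3.556 × 138 = 490.728 L ≈ 490.7 L.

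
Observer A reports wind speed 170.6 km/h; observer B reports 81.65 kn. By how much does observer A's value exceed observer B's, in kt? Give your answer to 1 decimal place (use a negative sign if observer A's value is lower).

observer A: 170.6 km/h = 92.117 kt.
Difference: 92.117 − 81.650 = 10.5 kt.

10.5 kt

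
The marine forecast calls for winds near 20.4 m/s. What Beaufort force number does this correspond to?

20.4 m/s lies in the Beaufort 8 band (gale, 17.2–20.7 m/s).

Beaufort force 8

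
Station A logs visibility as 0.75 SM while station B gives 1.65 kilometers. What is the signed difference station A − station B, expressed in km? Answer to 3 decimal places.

-0.443 km

station A: 0.75 SM = 1.20701 km.
Difference: 1.20701 − 1.65000 = -0.443 km.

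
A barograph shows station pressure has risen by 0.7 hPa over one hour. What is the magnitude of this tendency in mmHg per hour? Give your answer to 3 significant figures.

0.525 mmHg per hour

0.7 hPa / 1 h × 0.750062 mmHg/hPa = 0.525 mmHg/h.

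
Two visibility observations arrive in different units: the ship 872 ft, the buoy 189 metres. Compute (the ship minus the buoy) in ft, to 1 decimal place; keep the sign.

the buoy: 189 m = 620.079 ft.
Difference: 872.000 − 620.079 = 251.9 ft.

251.9 ft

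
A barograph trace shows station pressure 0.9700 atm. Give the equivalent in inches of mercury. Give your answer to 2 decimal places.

29.02 inHg

1 atm = 29.9213 inHg, so 0.9700 × 29.9213 = 29.02 inHg.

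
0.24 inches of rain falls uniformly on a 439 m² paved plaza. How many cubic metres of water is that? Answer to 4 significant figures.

Depth: 0.24 in × 25.4 = 6.096 mm.
1 mm over 1 m² is 1 L, so volume = 6.096 × 439 = 2676.144 L = 2.676 m³.

2.676 cubic metres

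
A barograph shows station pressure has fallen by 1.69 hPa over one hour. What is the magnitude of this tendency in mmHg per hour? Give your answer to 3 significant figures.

1.69 hPa / 1 h × 0.750062 mmHg/hPa = 1.27 mmHg/h.

1.27 mmHg per hour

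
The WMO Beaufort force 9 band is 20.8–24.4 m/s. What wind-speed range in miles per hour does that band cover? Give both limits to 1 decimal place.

46.5 to 54.6 mph

20.8–24.4 m/s × 2.237 = 46.5–54.6 mph.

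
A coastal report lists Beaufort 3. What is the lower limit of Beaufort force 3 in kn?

Beaufort 3 (gentle breeze) spans 7–10 knots.

7 kt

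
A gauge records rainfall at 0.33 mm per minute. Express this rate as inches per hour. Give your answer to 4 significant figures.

0.33 mm/minute × 0.0393701 in/mm × 60 minute/hour = 0.7795 in/hour.

0.7795 in/hour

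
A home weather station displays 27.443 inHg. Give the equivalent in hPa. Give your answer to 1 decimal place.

1 inHg = 33.8639 hPa, so 27.443 × 33.8639 = 929.3 hPa.

929.3 hPa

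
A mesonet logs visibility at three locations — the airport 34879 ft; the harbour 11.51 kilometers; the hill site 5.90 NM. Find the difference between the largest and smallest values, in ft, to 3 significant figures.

the harbour: 11.51 km = 37762.47 ft.
the hill site: 5.90 nmi = 35849.08 ft.
Spread: 37762.47 − 34879.00 = 2880 ft.

2880 ft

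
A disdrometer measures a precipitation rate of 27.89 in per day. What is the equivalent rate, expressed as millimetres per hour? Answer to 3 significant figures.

27.89 in/day × 25.4 mm/in × 0.0416667 day/hour = 29.5 mm/hour.

29.5 mm/hour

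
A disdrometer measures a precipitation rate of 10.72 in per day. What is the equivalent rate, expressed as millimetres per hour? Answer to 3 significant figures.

10.72 in/day × 25.4 mm/in × 0.0416667 day/hour = 11.3 mm/hour.

11.3 mm/hour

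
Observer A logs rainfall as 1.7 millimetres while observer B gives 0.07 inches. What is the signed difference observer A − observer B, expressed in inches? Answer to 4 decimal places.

observer A: 1.7 mm = 0.066929 in.
Difference: 0.066929 − 0.070000 = -0.0031 in.

-0.0031 in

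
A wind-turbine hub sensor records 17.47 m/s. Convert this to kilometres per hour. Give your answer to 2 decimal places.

62.89 km/h

1 m/s = 3.6 km/h, so 17.47 × 3.6 = 62.89 km/h.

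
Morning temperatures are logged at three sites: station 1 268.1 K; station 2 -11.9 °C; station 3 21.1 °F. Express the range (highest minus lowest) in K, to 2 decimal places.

station 1: 268.1 K = -5.050 °C.
station 3: 21.1 °F = -6.056 °C.
Spread: (-5.050) − (-11.900) = 6.850 °C.

6.85 K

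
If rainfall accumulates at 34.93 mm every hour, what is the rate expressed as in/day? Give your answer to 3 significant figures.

34.93 mm/hour × 0.0393701 in/mm × 24 hour/day = 33.0 in/day.

33.0 in/day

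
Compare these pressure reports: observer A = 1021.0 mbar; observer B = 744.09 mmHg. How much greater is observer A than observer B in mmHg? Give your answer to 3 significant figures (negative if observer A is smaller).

21.7 mmHg

observer A: 1021.0 mb = 765.813 mmHg.
Difference: 765.813 − 744.090 = 21.7 mmHg.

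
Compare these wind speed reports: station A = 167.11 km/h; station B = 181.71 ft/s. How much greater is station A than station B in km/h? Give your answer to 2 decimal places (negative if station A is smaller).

station B: 181.71 ft/s = 199.3867 km/h.
Difference: 167.1100 − 199.3867 = -32.28 km/h.

-32.28 km/h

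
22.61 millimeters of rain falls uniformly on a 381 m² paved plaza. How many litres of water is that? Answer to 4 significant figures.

8614 litres

1 mm over 1 m² is 1 L, so volume = 22.61 × 381 = 8614.41 L ≈ 8614 L.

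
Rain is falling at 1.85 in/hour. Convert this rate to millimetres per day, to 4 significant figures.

1128 mm/day

1.85 in/hour × 25.4 mm/in × 24 hour/day = 1128 mm/day.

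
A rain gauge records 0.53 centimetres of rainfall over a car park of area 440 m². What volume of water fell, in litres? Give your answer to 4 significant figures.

Depth: 0.53 cm × 10 = 5.3 mm.
1 mm over 1 m² is 1 L, so volume = 5.3 × 440 = 2332 L.

2332 litres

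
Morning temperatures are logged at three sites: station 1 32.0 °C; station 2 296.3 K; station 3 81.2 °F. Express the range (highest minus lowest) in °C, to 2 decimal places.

station 2: 296.3 K = 23.150 °C.
station 3: 81.2 °F = 27.333 °C.
Spread: 32.000 − 23.150 = 8.850 °C.

8.85 °C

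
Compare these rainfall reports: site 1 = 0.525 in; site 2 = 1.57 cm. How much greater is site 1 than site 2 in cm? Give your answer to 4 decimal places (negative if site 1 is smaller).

site 1: 0.525 in = 1.333500 cm.
Difference: 1.333500 − 1.570000 = -0.2365 cm.

-0.2365 cm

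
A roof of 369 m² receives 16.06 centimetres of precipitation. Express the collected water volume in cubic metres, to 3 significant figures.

Depth: 16.06 cm × 10 = 160.6 mm.
1 mm over 1 m² is 1 L, so volume = 160.6 × 369 = 59261.4 L = 59.3 m³.

59.3 cubic metres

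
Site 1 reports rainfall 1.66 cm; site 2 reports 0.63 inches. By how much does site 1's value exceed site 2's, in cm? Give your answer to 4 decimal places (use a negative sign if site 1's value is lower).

site 2: 0.63 in = 1.600200 cm.
Difference: 1.660000 − 1.600200 = 0.0598 cm.

0.0598 cm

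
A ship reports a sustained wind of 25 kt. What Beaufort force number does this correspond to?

25 kt lies in the Beaufort 6 band (strong breeze, 22–27 kt).

Beaufort force 6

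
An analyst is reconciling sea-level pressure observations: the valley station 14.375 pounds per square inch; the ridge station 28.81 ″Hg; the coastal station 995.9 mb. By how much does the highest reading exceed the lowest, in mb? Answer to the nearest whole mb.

the valley station: 14.375 psi = 991.12 mb.
the ridge station: 28.81 inHg = 975.62 mb.
Spread: 995.90 − 975.62 = 20 mb.

20 mb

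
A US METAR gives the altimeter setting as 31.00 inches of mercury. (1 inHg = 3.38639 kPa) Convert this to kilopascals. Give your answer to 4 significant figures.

1 inHg = 3.38639 kPa, so 31.00 × 3.38639 = 105.0 kPa.

105.0 kPa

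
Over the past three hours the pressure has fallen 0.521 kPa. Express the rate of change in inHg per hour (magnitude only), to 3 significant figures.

0.0513 inHg per hour

0.521 kPa / 3 h × 0.2953 inHg/kPa = 0.0513 inHg/h.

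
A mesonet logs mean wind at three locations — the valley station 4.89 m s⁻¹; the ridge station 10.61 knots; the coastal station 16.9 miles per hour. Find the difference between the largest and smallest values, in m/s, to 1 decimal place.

the ridge station: 10.61 kt = 5.458 m/s.
the coastal station: 16.9 mph = 7.555 m/s.
Spread: 7.555 − 4.890 = 2.7 m/s.

2.7 m/s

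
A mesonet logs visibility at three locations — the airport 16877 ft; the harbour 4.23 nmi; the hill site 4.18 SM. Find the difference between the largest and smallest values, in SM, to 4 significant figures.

1.671 SM

the airport: 16877 ft = 3.19640 SM.
the harbour: 4.23 nmi = 4.86780 SM.
Spread: 4.86780 − 3.19640 = 1.671 SM.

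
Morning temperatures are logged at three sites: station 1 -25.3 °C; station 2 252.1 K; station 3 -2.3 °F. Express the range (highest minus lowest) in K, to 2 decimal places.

station 2: 252.1 K = -21.050 °C.
station 3: -2.3 °F = -19.056 °C.
Spread: (-19.056) − (-25.300) = 6.244 °C.

6.24 K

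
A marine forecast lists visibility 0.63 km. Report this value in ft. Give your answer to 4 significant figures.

1 km = 3280.84 ft, so 0.63 × 3280.84 = 2067 ft.

2067 ft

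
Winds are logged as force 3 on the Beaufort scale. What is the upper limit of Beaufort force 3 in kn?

10 kt

Beaufort 3 (gentle breeze) spans 7–10 knots.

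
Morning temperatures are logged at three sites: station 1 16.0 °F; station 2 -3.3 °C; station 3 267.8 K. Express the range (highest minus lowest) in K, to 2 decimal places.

5.59 K

station 1: 16.0 °F = -8.889 °C.
station 3: 267.8 K = -5.350 °C.
Spread: (-3.300) − (-8.889) = 5.589 °C.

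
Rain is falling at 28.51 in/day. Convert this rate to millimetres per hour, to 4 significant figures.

28.51 in/day × 25.4 mm/in × 0.0416667 day/hour = 30.17 mm/hour.

30.17 mm/hour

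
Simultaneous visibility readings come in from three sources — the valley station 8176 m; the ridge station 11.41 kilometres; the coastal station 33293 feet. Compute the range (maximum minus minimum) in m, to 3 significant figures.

3230 m

the ridge station: 11.41 km = 11410.00 m.
the coastal station: 33293 ft = 10147.71 m.
Spread: 11410.00 − 8176.00 = 3230 m.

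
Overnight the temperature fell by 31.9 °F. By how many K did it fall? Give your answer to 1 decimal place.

For a temperature change the 32° offset cancels: ΔK = 31.9 × 0.5556 = 17.7 K.

17.7 K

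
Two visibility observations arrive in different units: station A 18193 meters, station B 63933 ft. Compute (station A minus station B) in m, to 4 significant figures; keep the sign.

station B: 63933 ft = 19486.78 m.
Difference: 18193.00 − 19486.78 = -1294 m.

-1294 m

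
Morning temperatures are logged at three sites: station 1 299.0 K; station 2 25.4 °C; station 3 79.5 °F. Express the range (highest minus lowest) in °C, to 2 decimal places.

0.99 °C

station 1: 299.0 K = 25.850 °C.
station 3: 79.5 °F = 26.389 °C.
Spread: 26.389 − 25.400 = 0.989 °C.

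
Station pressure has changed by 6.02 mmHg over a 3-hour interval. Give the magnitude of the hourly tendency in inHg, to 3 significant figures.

6.02 mmHg / 3 h × 0.0393701 inHg/mmHg = 0.0790 inHg/h.

0.0790 inHg per hour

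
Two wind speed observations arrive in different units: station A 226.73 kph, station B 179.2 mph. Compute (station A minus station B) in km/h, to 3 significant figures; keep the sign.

-61.7 km/h

station B: 179.2 mph = 288.394 km/h.
Difference: 226.730 − 288.394 = -61.7 km/h.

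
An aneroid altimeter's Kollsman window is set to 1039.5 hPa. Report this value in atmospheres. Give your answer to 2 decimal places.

1.03 atm

1 hPa = 0.000986923 atm, so 1039.5 × 0.000986923 = 1.03 atm.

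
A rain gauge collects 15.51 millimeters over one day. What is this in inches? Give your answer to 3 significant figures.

0.611 in

1 mm = 0.0393701 in, so 15.51 × 0.0393701 = 0.611 in.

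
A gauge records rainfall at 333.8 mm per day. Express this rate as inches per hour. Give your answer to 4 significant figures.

333.8 mm/day × 0.0393701 in/mm × 0.0416667 day/hour = 0.5476 in/hour.

0.5476 in/hour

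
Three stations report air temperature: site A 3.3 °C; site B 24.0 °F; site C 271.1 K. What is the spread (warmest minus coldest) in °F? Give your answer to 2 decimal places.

site B: 24.0 °F = -4.444 °C.
site C: 271.1 K = -2.050 °C.
Spread: 3.300 − (-4.444) = 7.744 °C = 13.94 °F.

13.94 °F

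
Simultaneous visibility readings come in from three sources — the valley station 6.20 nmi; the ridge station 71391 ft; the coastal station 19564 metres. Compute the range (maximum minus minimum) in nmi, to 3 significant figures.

the ridge station: 71391 ft = 11.7494 nmi.
the coastal station: 19564 m = 10.5637 nmi.
Spread: 11.7494 − 6.2000 = 5.55 nmi.

5.55 nmi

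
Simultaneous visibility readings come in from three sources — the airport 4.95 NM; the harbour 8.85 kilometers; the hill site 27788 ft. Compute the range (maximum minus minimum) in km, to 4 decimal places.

the airport: 4.95 nmi = 9.167400 km.
the hill site: 27788 ft = 8.469782 km.
Spread: 9.167400 − 8.469782 = 0.6976 km.

0.6976 km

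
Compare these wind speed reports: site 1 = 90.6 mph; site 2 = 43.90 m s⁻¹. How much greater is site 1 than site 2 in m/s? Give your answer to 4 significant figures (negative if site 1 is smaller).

-3.398 m/s

site 1: 90.6 mph = 40.50182 m/s.
Difference: 40.50182 − 43.90000 = -3.398 m/s.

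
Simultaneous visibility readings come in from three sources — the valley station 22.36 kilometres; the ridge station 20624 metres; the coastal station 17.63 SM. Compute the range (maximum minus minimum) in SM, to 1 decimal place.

4.8 SM

the valley station: 22.36 km = 13.894 SM.
the ridge station: 20624 m = 12.815 SM.
Spread: 17.630 − 12.815 = 4.8 SM.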